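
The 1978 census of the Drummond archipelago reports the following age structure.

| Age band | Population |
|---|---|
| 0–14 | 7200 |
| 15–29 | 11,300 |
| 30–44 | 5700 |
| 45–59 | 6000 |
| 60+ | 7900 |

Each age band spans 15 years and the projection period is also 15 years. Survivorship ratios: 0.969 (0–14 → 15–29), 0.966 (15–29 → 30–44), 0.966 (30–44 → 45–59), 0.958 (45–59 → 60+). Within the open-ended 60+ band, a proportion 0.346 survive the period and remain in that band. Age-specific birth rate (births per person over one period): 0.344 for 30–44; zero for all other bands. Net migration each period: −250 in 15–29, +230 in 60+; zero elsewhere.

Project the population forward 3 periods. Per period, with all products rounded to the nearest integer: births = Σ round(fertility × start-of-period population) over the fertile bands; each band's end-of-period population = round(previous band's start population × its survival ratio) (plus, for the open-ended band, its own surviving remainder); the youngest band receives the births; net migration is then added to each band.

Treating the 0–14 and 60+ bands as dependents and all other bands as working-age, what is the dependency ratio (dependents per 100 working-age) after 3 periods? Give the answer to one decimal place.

137.8

Period 1.
Births: 5700 × 0.344 = 1961
15–29: 7200 × 0.969 = 6977
30–44: 11300 × 0.966 = 10916
45–59: 5700 × 0.966 = 5506
60+: 6000 × 0.958 + 7900 × 0.346 = 5748 + 2733 = 8481
Net migration: 15–29 − 250 → 6727; 60+ + 230 → 8711
→ [1961, 6727, 10916, 5506, 8711]
Period 2.
Births: 10916 × 0.344 = 3755
15–29: 1961 × 0.969 = 1900
30–44: 6727 × 0.966 = 6498
45–59: 10916 × 0.966 = 10545
60+: 5506 × 0.958 + 8711 × 0.346 = 5275 + 3014 = 8289
Net migration: 15–29 − 250 → 1650; 60+ + 230 → 8519
→ [3755, 1650, 6498, 10545, 8519]
Period 3.
Births: 6498 × 0.344 = 2235
15–29: 3755 × 0.969 = 3639
30–44: 1650 × 0.966 = 1594
45–59: 6498 × 0.966 = 6277
60+: 10545 × 0.958 + 8519 × 0.346 = 10102 + 2948 = 13050
Net migration: 15–29 − 250 → 3389; 60+ + 230 → 13280
→ [2235, 3389, 1594, 6277, 13280]
Dependents (band 0–14 + band 60+) = 2235 + 13280 = 15515; working-age = 11260; ratio = 15515/11260 × 100 = 137.8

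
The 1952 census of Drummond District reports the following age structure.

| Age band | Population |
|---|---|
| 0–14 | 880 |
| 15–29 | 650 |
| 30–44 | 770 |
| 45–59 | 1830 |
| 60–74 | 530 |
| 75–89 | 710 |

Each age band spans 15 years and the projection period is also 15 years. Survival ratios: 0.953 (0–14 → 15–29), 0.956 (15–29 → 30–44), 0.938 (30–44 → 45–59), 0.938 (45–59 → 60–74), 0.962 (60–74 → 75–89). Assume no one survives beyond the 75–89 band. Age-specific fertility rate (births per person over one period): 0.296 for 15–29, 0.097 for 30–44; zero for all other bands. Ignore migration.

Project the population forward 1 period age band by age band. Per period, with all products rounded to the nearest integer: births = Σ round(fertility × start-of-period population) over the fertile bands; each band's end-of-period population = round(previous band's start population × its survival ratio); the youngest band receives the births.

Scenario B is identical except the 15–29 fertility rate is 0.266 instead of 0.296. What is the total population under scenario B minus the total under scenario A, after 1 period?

-19

Numbering the bands 1..6 from youngest to oldest:
Period 1:
Births: 650 × 0.296 = 192, 770 × 0.097 = 75 → 267
Band 2: 880 × 0.953 = 839
Band 3: 650 × 0.956 = 621
Band 4: 770 × 0.938 = 722
Band 5: 1830 × 0.938 = 1717
Band 6: 530 × 0.962 = 510
End of period: [267, 839, 621, 722, 1717, 510]
Scenario A total after 1 period: 4676
Scenario B projection —
Period 1:
Births: 650 × 0.266 = 173, 770 × 0.097 = 75 → 248
Band 2: 880 × 0.953 = 839
Band 3: 650 × 0.956 = 621
Band 4: 770 × 0.938 = 722
Band 5: 1830 × 0.938 = 1717
Band 6: 530 × 0.962 = 510
End of period: [248, 839, 621, 722, 1717, 510]
Scenario B total after 1 period: 4657
Difference B − A = 4657 − 4676 = -19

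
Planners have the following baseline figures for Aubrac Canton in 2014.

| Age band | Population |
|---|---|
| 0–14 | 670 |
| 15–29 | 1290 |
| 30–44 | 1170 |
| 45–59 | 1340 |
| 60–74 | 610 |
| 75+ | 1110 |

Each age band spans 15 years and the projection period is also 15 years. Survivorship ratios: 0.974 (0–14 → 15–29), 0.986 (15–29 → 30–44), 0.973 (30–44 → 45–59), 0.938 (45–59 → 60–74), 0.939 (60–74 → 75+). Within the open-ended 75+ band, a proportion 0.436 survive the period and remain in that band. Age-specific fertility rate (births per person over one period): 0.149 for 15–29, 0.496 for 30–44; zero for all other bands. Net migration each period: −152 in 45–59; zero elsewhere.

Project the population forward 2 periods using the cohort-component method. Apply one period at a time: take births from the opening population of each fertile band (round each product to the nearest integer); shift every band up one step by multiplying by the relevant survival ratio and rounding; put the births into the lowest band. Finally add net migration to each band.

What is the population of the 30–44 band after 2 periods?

644

Period 1.
Births: 1290 * 0.149 = 192, 1170 * 0.496 = 580 ⇒ total 772
15–29: 670 * 0.974 = 653
30–44: 1290 * 0.986 = 1272
45–59: 1170 * 0.973 = 1138
60–74: 1340 * 0.938 = 1257
75+: 610 * 0.939 + 1110 * 0.436 = 573 + 484 = 1057
Net migration: 45–59 − 152 → 986
Population now: 0–14=772, 15–29=653, 30–44=1272, 45–59=986, 60–74=1257, 75+=1057
Period 2.
Births: 653 * 0.149 = 97, 1272 * 0.496 = 631 ⇒ total 728
15–29: 772 * 0.974 = 752
30–44: 653 * 0.986 = 644
45–59: 1272 * 0.973 = 1238
60–74: 986 * 0.938 = 925
75+: 1257 * 0.939 + 1057 * 0.436 = 1180 + 461 = 1641
Net migration: 45–59 − 152 → 1086
Population now: 0–14=728, 15–29=752, 30–44=644, 45–59=1086, 60–74=925, 75+=1641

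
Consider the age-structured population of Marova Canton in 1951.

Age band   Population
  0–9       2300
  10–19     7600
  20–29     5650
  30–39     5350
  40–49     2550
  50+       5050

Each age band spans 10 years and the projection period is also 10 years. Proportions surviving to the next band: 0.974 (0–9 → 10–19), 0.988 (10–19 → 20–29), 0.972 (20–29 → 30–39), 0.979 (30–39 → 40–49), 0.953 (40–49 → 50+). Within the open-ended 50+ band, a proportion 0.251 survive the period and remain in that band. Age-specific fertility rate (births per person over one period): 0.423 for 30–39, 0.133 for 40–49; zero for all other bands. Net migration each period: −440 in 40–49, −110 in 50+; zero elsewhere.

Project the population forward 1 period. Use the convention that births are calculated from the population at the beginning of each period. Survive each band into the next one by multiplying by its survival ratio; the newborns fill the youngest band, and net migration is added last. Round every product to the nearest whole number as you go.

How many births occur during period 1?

— Period 1 —
Births: 5350 * 0.423 = 2263  |  2550 * 0.133 = 339 → total 2602
10–19: 2300 * 0.974 = 2240
20–29: 7600 * 0.988 = 7509
30–39: 5650 * 0.972 = 5492
40–49: 5350 * 0.979 = 5238
50+: 2550 * 0.953 + 5050 * 0.251 = 2430 + 1268 = 3698
Net migration: 40–49 − 440 → 4798; 50+ − 110 → 3588
End of period: [2602, 2240, 7509, 5492, 4798, 3588]

2602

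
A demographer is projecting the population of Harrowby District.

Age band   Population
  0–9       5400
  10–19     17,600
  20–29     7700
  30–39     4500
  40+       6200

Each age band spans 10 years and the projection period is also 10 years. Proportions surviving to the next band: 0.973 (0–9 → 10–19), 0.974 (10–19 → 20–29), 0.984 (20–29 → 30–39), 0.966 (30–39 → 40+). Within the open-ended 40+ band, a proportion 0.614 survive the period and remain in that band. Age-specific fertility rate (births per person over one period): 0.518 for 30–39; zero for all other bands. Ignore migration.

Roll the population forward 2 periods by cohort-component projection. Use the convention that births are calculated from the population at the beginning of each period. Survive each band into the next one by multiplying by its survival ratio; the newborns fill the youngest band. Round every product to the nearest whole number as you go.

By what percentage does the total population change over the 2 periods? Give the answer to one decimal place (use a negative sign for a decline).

(Groups numbered youngest = 1 to oldest = 5.)
— Period 1 —
Births: 4500 × 0.518 = 2331
Group 2: 5400 × 0.973 = 5254
Group 3: 17600 × 0.974 = 17142
Group 4: 7700 × 0.984 = 7577
Group 5: 4500 × 0.966 + 6200 × 0.614 = 4347 + 3807 = 8154
→ [2331, 5254, 17142, 7577, 8154]
— Period 2 —
Births: 7577 × 0.518 = 3925
Group 2: 2331 × 0.973 = 2268
Group 3: 5254 × 0.974 = 5117
Group 4: 17142 × 0.984 = 16868
Group 5: 7577 × 0.966 + 8154 × 0.614 = 7319 + 5007 = 12326
→ [3925, 2268, 5117, 16868, 12326]
Total: 41400 → 40504; change = -896; percentage change = -2.2%

-2.2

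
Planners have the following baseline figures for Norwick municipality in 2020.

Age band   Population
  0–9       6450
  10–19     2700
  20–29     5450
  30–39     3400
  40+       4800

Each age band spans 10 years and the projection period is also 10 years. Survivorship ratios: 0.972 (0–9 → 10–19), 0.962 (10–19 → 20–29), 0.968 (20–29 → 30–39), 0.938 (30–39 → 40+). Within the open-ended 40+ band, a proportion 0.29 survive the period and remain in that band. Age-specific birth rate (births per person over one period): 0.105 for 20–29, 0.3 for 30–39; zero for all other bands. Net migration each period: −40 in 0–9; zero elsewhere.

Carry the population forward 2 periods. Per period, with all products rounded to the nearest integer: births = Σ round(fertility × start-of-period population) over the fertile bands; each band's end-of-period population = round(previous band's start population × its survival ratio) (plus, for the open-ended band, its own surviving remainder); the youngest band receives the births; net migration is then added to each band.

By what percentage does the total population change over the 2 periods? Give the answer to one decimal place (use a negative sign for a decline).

Period 1.
Births: 5450 × 0.105 = 572, 3400 × 0.3 = 1020 → total 1592
10–19: 6450 × 0.972 = 6269
20–29: 2700 × 0.962 = 2597
30–39: 5450 × 0.968 = 5276
40+: 3400 × 0.938 + 4800 × 0.29 = 3189 + 1392 = 4581
Net migration: 0–9 − 40 → 1552
→ [1552, 6269, 2597, 5276, 4581]
Period 2.
Births: 2597 × 0.105 = 273, 5276 × 0.3 = 1583 → total 1856
10–19: 1552 × 0.972 = 1509
20–29: 6269 × 0.962 = 6031
30–39: 2597 × 0.968 = 2514
40+: 5276 × 0.938 + 4581 × 0.29 = 4949 + 1328 = 6277
Net migration: 0–9 − 40 → 1816
→ [1816, 1509, 6031, 2514, 6277]
Total: 22800 → 18147; change = -4653; percentage change = -20.4%

-20.4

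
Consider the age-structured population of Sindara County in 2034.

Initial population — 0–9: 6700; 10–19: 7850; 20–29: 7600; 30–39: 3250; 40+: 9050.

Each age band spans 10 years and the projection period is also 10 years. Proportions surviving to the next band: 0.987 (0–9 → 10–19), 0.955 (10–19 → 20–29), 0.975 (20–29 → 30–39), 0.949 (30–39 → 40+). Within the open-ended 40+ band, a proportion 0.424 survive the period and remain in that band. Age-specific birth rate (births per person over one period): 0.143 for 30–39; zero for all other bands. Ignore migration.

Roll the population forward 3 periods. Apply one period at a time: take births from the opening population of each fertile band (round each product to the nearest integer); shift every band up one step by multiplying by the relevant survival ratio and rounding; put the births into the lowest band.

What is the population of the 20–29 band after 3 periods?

438

Numbering the bands 1..5 from youngest to oldest:
— Period 1 —
Births: 3250 × 0.143 = 465
Band 2: 6700 × 0.987 = 6613
Band 3: 7850 × 0.955 = 7497
Band 4: 7600 × 0.975 = 7410
Band 5: 3250 × 0.949 + 9050 × 0.424 = 3084 + 3837 = 6921
End of period: [465, 6613, 7497, 7410, 6921]
— Period 2 —
Births: 7410 × 0.143 = 1060
Band 2: 465 × 0.987 = 459
Band 3: 6613 × 0.955 = 6315
Band 4: 7497 × 0.975 = 7310
Band 5: 7410 × 0.949 + 6921 × 0.424 = 7032 + 2935 = 9967
End of period: [1060, 459, 6315, 7310, 9967]
— Period 3 —
Births: 7310 × 0.143 = 1045
Band 2: 1060 × 0.987 = 1046
Band 3: 459 × 0.955 = 438
Band 4: 6315 × 0.975 = 6157
Band 5: 7310 × 0.949 + 9967 × 0.424 = 6937 + 4226 = 11163
End of period: [1045, 1046, 438, 6157, 11163]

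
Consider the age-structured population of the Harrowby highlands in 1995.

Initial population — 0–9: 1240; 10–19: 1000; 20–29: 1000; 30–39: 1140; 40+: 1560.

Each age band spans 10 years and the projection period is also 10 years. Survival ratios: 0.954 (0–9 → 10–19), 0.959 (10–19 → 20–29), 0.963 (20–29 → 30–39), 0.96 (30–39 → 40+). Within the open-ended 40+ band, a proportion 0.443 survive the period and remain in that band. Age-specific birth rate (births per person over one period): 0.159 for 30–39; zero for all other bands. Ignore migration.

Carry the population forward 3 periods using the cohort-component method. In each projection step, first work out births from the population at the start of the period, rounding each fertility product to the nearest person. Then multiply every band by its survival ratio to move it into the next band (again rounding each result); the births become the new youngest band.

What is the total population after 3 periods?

3198

Let group 1 be 0–9 through group 5 = 40+.
[period 1]
Births: 1140 × 0.159 = 181
Group 2: 1240 × 0.954 = 1183
Group 3: 1000 × 0.959 = 959
Group 4: 1000 × 0.963 = 963
Group 5: 1140 × 0.96 + 1560 × 0.443 = 1094 + 691 = 1785
End of period: [181, 1183, 959, 963, 1785]
[period 2]
Births: 963 × 0.159 = 153
Group 2: 181 × 0.954 = 173
Group 3: 1183 × 0.959 = 1134
Group 4: 959 × 0.963 = 924
Group 5: 963 × 0.96 + 1785 × 0.443 = 924 + 791 = 1715
End of period: [153, 173, 1134, 924, 1715]
[period 3]
Births: 924 × 0.159 = 147
Group 2: 153 × 0.954 = 146
Group 3: 173 × 0.959 = 166
Group 4: 1134 × 0.963 = 1092
Group 5: 924 × 0.96 + 1715 × 0.443 = 887 + 760 = 1647
End of period: [147, 146, 166, 1092, 1647]
Total after period 3: 147 + 146 + 166 + 1092 + 1647 = 3198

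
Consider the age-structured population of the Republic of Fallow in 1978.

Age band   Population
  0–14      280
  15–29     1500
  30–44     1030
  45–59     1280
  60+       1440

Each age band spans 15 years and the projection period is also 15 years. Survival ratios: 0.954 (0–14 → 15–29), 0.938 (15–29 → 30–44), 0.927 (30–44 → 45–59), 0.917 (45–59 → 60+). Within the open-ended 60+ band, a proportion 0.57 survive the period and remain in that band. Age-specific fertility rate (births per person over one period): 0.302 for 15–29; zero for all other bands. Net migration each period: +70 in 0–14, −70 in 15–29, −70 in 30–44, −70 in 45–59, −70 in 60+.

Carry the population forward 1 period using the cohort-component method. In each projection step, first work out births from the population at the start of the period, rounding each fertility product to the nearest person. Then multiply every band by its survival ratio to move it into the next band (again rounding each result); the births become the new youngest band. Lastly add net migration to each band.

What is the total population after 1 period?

After projecting period 1:
Births: 1500 * 0.302 = 453
15–29: 280 * 0.954 = 267
30–44: 1500 * 0.938 = 1407
45–59: 1030 * 0.927 = 955
60+: 1280 * 0.917 + 1440 * 0.57 = 1174 + 821 = 1995
Net migration: 0–14 + 70 → 523; 15–29 − 70 → 197; 30–44 − 70 → 1337; 45–59 − 70 → 885; 60+ − 70 → 1925
Giving 523 / 197 / 1337 / 885 / 1925.
Total after period 1: 523 + 197 + 1337 + 885 + 1925 = 4867

4867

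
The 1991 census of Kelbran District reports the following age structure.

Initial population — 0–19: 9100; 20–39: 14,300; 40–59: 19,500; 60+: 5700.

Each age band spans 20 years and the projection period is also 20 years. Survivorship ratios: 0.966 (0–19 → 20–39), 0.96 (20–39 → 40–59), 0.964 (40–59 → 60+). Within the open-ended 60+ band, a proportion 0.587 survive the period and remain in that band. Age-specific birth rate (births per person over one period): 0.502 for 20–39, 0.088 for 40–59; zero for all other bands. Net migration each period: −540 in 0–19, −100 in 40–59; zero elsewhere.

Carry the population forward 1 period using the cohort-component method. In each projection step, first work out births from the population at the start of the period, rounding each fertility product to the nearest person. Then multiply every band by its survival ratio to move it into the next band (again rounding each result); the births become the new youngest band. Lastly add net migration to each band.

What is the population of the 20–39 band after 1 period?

Numbering the groups 1..4 from youngest to oldest:
After projecting period 1:
Births: 14300 × 0.502 = 7179, 19500 × 0.088 = 1716 → 8895
Group 2: 9100 × 0.966 = 8791
Group 3: 14300 × 0.96 = 13728
Group 4: 19500 × 0.964 + 5700 × 0.587 = 18798 + 3346 = 22144
Net migration: Group 1 − 540 → 8355; Group 3 − 100 → 13628
Giving 8355 / 8791 / 13628 / 22144.

8791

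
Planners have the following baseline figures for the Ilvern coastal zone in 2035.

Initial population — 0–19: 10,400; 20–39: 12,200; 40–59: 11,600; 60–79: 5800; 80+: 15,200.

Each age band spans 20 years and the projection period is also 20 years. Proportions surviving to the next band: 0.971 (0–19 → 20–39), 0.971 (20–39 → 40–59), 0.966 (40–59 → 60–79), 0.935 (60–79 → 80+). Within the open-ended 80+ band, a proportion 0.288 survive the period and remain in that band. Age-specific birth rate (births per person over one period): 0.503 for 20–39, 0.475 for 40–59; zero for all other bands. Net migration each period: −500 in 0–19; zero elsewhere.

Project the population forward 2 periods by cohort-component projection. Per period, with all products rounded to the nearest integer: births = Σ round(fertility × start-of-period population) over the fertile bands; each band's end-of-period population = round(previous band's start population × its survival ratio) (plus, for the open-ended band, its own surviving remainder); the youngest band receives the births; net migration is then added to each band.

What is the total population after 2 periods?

55579

Numbering the bands 1..5 from youngest to oldest:
After projecting period 1:
Births: 12200 * 0.503 = 6137 ; 11600 * 0.475 = 5510 → total 11647
Band 2: 10400 * 0.971 = 10098
Band 3: 12200 * 0.971 = 11846
Band 4: 11600 * 0.966 = 11206
Band 5: 5800 * 0.935 + 15200 * 0.288 = 5423 + 4378 = 9801
Net migration: Band 1 − 500 → 11147
→ [11147, 10098, 11846, 11206, 9801]
After projecting period 2:
Births: 10098 * 0.503 = 5079 ; 11846 * 0.475 = 5627 → total 10706
Band 2: 11147 * 0.971 = 10824
Band 3: 10098 * 0.971 = 9805
Band 4: 11846 * 0.966 = 11443
Band 5: 11206 * 0.935 + 9801 * 0.288 = 10478 + 2823 = 13301
Net migration: Band 1 − 500 → 10206
→ [10206, 10824, 9805, 11443, 13301]
Total after period 2: 10206 + 10824 + 9805 + 11443 + 13301 = 55579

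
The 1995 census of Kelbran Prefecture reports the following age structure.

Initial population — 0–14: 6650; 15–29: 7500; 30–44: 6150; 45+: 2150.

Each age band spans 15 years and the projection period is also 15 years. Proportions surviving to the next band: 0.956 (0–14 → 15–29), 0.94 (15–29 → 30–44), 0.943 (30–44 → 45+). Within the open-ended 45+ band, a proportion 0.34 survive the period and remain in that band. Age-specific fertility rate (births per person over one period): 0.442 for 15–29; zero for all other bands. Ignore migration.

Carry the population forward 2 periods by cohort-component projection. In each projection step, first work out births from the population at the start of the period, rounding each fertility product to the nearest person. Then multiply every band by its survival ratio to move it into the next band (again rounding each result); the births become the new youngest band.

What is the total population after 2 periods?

(Groups numbered youngest = 1 to oldest = 4.)
Period 1:
Births: 7500 × 0.442 = 3315
Group 2: 6650 × 0.956 = 6357
Group 3: 7500 × 0.94 = 7050
Group 4: 6150 × 0.943 + 2150 × 0.34 = 5799 + 731 = 6530
Giving 3315 / 6357 / 7050 / 6530.
Period 2:
Births: 6357 × 0.442 = 2810
Group 2: 3315 × 0.956 = 3169
Group 3: 6357 × 0.94 = 5976
Group 4: 7050 × 0.943 + 6530 × 0.34 = 6648 + 2220 = 8868
Giving 2810 / 3169 / 5976 / 8868.
Total after period 2: 2810 + 3169 + 5976 + 8868 = 20823

20823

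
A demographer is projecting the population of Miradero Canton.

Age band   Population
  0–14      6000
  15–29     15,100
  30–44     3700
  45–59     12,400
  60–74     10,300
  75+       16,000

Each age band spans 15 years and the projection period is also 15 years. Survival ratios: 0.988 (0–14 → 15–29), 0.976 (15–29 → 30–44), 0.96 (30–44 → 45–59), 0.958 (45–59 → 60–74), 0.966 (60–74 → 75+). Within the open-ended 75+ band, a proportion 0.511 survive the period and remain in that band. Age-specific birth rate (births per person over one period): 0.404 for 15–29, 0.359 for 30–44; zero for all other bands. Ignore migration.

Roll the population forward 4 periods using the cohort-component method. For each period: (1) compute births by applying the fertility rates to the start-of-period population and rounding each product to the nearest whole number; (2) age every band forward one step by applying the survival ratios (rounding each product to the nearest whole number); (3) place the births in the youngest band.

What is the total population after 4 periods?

After projecting period 1:
Births: 15100 × 0.404 = 6100 ; 3700 × 0.359 = 1328 → total 7428
15–29: 6000 × 0.988 = 5928
30–44: 15100 × 0.976 = 14738
45–59: 3700 × 0.96 = 3552
60–74: 12400 × 0.958 = 11879
75+: 10300 × 0.966 + 16000 × 0.511 = 9950 + 8176 = 18126
Giving 7428 / 5928 / 14738 / 3552 / 11879 / 18126.
After projecting period 2:
Births: 5928 × 0.404 = 2395 ; 14738 × 0.359 = 5291 → total 7686
15–29: 7428 × 0.988 = 7339
30–44: 5928 × 0.976 = 5786
45–59: 14738 × 0.96 = 14148
60–74: 3552 × 0.958 = 3403
75+: 11879 × 0.966 + 18126 × 0.511 = 11475 + 9262 = 20737
Giving 7686 / 7339 / 5786 / 14148 / 3403 / 20737.
After projecting period 3:
Births: 7339 × 0.404 = 2965 ; 5786 × 0.359 = 2077 → total 5042
15–29: 7686 × 0.988 = 7594
30–44: 7339 × 0.976 = 7163
45–59: 5786 × 0.96 = 5555
60–74: 14148 × 0.958 = 13554
75+: 3403 × 0.966 + 20737 × 0.511 = 3287 + 10597 = 13884
Giving 5042 / 7594 / 7163 / 5555 / 13554 / 13884.
After projecting period 4:
Births: 7594 × 0.404 = 3068 ; 7163 × 0.359 = 2572 → total 5640
15–29: 5042 × 0.988 = 4981
30–44: 7594 × 0.976 = 7412
45–59: 7163 × 0.96 = 6876
60–74: 5555 × 0.958 = 5322
75+: 13554 × 0.966 + 13884 × 0.511 = 13093 + 7095 = 20188
Giving 5640 / 4981 / 7412 / 6876 / 5322 / 20188.
Total after period 4: 5640 + 4981 + 7412 + 6876 + 5322 + 20188 = 50419

50419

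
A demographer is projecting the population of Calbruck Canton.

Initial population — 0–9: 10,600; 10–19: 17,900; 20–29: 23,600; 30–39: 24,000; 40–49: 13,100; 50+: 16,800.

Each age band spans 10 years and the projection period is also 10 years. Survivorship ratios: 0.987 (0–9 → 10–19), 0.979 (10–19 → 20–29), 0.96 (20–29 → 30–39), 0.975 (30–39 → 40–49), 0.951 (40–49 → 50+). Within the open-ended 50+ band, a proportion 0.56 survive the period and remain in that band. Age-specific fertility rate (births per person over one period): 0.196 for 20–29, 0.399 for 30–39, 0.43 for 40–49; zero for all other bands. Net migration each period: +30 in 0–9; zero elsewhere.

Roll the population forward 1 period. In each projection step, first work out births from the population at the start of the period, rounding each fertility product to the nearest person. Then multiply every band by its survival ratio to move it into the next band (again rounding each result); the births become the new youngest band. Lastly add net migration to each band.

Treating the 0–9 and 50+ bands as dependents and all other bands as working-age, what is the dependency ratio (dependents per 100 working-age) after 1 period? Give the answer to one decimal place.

56.4

Period 1.
Births: 23600 × 0.196 = 4626 ; 24000 × 0.399 = 9576 ; 13100 × 0.43 = 5633 → total 19835
10–19: 10600 × 0.987 = 10462
20–29: 17900 × 0.979 = 17524
30–39: 23600 × 0.96 = 22656
40–49: 24000 × 0.975 = 23400
50+: 13100 × 0.951 + 16800 × 0.56 = 12458 + 9408 = 21866
Net migration: 0–9 + 30 → 19865
Giving 19865 / 10462 / 17524 / 22656 / 23400 / 21866.
Dependents (band 0–9 + band 50+) = 19865 + 21866 = 41731; working-age = 74042; ratio = 41731/74042 × 100 = 56.4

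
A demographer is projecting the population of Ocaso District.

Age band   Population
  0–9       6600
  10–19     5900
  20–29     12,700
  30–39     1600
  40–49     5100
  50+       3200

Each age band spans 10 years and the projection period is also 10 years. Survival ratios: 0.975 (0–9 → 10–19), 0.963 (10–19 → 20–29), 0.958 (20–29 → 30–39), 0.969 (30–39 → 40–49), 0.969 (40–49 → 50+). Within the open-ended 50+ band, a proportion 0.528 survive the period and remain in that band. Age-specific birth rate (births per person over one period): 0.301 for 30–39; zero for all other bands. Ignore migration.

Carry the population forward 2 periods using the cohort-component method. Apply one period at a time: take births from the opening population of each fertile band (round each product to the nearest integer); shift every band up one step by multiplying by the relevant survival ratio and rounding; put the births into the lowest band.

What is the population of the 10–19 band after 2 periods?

Numbering the bands 1..6 from youngest to oldest:
Period 1.
Births: 1600 × 0.301 = 482
Band 2: 6600 × 0.975 = 6435
Band 3: 5900 × 0.963 = 5682
Band 4: 12700 × 0.958 = 12167
Band 5: 1600 × 0.969 = 1550
Band 6: 5100 × 0.969 + 3200 × 0.528 = 4942 + 1690 = 6632
→ [482, 6435, 5682, 12167, 1550, 6632]
Period 2.
Births: 12167 × 0.301 = 3662
Band 2: 482 × 0.975 = 470
Band 3: 6435 × 0.963 = 6197
Band 4: 5682 × 0.958 = 5443
Band 5: 12167 × 0.969 = 11790
Band 6: 1550 × 0.969 + 6632 × 0.528 = 1502 + 3502 = 5004
→ [3662, 470, 6197, 5443, 11790, 5004]

470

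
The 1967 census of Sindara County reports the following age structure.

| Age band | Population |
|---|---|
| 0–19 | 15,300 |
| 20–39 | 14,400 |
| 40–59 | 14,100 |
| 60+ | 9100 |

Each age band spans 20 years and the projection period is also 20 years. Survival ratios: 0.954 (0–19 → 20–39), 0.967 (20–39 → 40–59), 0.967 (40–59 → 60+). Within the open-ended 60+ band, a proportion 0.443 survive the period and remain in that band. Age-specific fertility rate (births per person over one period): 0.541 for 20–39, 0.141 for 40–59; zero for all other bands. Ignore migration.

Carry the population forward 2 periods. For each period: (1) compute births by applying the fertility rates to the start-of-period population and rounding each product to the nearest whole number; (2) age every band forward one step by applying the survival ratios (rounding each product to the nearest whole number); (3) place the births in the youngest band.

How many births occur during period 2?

9859

Numbering the groups 1..4 from youngest to oldest:
Period 1.
Births: 14400 × 0.541 = 7790, 14100 × 0.141 = 1988 → total 9778
Group 2: 15300 × 0.954 = 14596
Group 3: 14400 × 0.967 = 13925
Group 4: 14100 × 0.967 + 9100 × 0.443 = 13635 + 4031 = 17666
Giving 9778 / 14596 / 13925 / 17666.
Period 2.
Births: 14596 × 0.541 = 7896, 13925 × 0.141 = 1963 → total 9859
Group 2: 9778 × 0.954 = 9328
Group 3: 14596 × 0.967 = 14114
Group 4: 13925 × 0.967 + 17666 × 0.443 = 13465 + 7826 = 21291
Giving 9859 / 9328 / 14114 / 21291.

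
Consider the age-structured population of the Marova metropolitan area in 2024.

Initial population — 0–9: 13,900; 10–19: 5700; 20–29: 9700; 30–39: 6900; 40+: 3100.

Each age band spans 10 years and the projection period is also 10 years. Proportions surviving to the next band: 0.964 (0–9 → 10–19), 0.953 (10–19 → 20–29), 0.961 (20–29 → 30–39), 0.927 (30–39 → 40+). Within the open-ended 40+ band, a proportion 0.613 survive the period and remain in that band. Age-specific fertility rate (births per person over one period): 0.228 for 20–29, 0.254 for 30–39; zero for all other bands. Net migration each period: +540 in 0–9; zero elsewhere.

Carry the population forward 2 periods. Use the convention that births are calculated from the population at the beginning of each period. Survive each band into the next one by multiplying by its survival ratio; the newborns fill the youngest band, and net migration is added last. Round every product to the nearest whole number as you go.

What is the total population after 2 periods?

(Groups numbered youngest = 1 to oldest = 5.)
Period 1:
Births: 9700 * 0.228 = 2212, 6900 * 0.254 = 1753 → total 3965
Group 2: 13900 * 0.964 = 13400
Group 3: 5700 * 0.953 = 5432
Group 4: 9700 * 0.961 = 9322
Group 5: 6900 * 0.927 + 3100 * 0.613 = 6396 + 1900 = 8296
Net migration: Group 1 + 540 → 4505
End of period: [4505, 13400, 5432, 9322, 8296]
Period 2:
Births: 5432 * 0.228 = 1238, 9322 * 0.254 = 2368 → total 3606
Group 2: 4505 * 0.964 = 4343
Group 3: 13400 * 0.953 = 12770
Group 4: 5432 * 0.961 = 5220
Group 5: 9322 * 0.927 + 8296 * 0.613 = 8641 + 5085 = 13726
Net migration: Group 1 + 540 → 4146
End of period: [4146, 4343, 12770, 5220, 13726]
Total after period 2: 4146 + 4343 + 12770 + 5220 + 13726 = 40205

40205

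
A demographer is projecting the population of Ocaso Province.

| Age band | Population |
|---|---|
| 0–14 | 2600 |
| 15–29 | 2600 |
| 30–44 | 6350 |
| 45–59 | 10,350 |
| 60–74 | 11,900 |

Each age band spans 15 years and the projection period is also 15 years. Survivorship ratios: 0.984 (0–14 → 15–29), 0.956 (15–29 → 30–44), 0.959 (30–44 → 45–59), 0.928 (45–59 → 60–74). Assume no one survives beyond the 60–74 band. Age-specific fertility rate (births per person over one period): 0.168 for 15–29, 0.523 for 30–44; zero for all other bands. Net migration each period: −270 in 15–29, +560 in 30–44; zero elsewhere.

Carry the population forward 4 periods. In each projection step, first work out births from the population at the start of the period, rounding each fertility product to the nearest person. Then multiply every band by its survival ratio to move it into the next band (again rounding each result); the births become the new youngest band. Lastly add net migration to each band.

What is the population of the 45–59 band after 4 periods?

Period 1:
Births: 2600 × 0.168 = 437 ; 6350 × 0.523 = 3321 — total 3758
15–29: 2600 × 0.984 = 2558
30–44: 2600 × 0.956 = 2486
45–59: 6350 × 0.959 = 6090
60–74: 10350 × 0.928 = 9605
Net migration: 15–29 − 270 → 2288; 30–44 + 560 → 3046
End of period: [3758, 2288, 3046, 6090, 9605]
Period 2:
Births: 2288 × 0.168 = 384 ; 3046 × 0.523 = 1593 — total 1977
15–29: 3758 × 0.984 = 3698
30–44: 2288 × 0.956 = 2187
45–59: 3046 × 0.959 = 2921
60–74: 6090 × 0.928 = 5652
Net migration: 15–29 − 270 → 3428; 30–44 + 560 → 2747
End of period: [1977, 3428, 2747, 2921, 5652]
Period 3:
Births: 3428 × 0.168 = 576 ; 2747 × 0.523 = 1437 — total 2013
15–29: 1977 × 0.984 = 1945
30–44: 3428 × 0.956 = 3277
45–59: 2747 × 0.959 = 2634
60–74: 2921 × 0.928 = 2711
Net migration: 15–29 − 270 → 1675; 30–44 + 560 → 3837
End of period: [2013, 1675, 3837, 2634, 2711]
Period 4:
Births: 1675 × 0.168 = 281 ; 3837 × 0.523 = 2007 — total 2288
15–29: 2013 × 0.984 = 1981
30–44: 1675 × 0.956 = 1601
45–59: 3837 × 0.959 = 3680
60–74: 2634 × 0.928 = 2444
Net migration: 15–29 − 270 → 1711; 30–44 + 560 → 2161
End of period: [2288, 1711, 2161, 3680, 2444]

3680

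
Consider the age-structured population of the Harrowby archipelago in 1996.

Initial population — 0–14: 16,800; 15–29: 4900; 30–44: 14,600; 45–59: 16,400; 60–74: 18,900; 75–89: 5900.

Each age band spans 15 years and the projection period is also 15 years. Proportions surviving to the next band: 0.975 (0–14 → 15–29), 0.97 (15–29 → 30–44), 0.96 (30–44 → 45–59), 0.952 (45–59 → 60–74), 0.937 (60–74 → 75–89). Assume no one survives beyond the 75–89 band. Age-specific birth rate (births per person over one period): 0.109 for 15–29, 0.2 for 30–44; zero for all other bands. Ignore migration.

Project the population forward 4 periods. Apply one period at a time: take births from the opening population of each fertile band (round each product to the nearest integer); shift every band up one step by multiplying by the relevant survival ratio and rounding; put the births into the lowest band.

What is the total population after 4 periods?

After projecting period 1:
Births: 4900 × 0.109 = 534, 14600 × 0.2 = 2920 → 3454
15–29: 16800 × 0.975 = 16380
30–44: 4900 × 0.97 = 4753
45–59: 14600 × 0.96 = 14016
60–74: 16400 × 0.952 = 15613
75–89: 18900 × 0.937 = 17709
→ [3454, 16380, 4753, 14016, 15613, 17709]
After projecting period 2:
Births: 16380 × 0.109 = 1785, 4753 × 0.2 = 951 → 2736
15–29: 3454 × 0.975 = 3368
30–44: 16380 × 0.97 = 15889
45–59: 4753 × 0.96 = 4563
60–74: 14016 × 0.952 = 13343
75–89: 15613 × 0.937 = 14629
→ [2736, 3368, 15889, 4563, 13343, 14629]
After projecting period 3:
Births: 3368 × 0.109 = 367, 15889 × 0.2 = 3178 → 3545
15–29: 2736 × 0.975 = 2668
30–44: 3368 × 0.97 = 3267
45–59: 15889 × 0.96 = 15253
60–74: 4563 × 0.952 = 4344
75–89: 13343 × 0.937 = 12502
→ [3545, 2668, 3267, 15253, 4344, 12502]
After projecting period 4:
Births: 2668 × 0.109 = 291, 3267 × 0.2 = 653 → 944
15–29: 3545 × 0.975 = 3456
30–44: 2668 × 0.97 = 2588
45–59: 3267 × 0.96 = 3136
60–74: 15253 × 0.952 = 14521
75–89: 4344 × 0.937 = 4070
→ [944, 3456, 2588, 3136, 14521, 4070]
Total after period 4: 944 + 3456 + 2588 + 3136 + 14521 + 4070 = 28715

28715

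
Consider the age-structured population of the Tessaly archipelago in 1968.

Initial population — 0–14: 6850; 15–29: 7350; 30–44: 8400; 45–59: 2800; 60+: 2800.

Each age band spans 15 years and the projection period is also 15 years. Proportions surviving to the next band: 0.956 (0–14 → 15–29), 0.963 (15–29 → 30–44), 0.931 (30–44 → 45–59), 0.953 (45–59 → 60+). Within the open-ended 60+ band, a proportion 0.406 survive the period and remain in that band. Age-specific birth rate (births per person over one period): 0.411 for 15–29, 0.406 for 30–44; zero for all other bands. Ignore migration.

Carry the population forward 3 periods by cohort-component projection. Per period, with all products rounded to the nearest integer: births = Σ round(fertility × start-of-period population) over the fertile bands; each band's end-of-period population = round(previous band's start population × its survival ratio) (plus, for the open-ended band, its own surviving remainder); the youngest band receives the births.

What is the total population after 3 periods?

32135

Period 1:
Births: 7350 * 0.411 = 3021, 8400 * 0.406 = 3410 — total 6431
15–29: 6850 * 0.956 = 6549
30–44: 7350 * 0.963 = 7078
45–59: 8400 * 0.931 = 7820
60+: 2800 * 0.953 + 2800 * 0.406 = 2668 + 1137 = 3805
Population now: 0–14=6431, 15–29=6549, 30–44=7078, 45–59=7820, 60+=3805
Period 2:
Births: 6549 * 0.411 = 2692, 7078 * 0.406 = 2874 — total 5566
15–29: 6431 * 0.956 = 6148
30–44: 6549 * 0.963 = 6307
45–59: 7078 * 0.931 = 6590
60+: 7820 * 0.953 + 3805 * 0.406 = 7452 + 1545 = 8997
Population now: 0–14=5566, 15–29=6148, 30–44=6307, 45–59=6590, 60+=8997
Period 3:
Births: 6148 * 0.411 = 2527, 6307 * 0.406 = 2561 — total 5088
15–29: 5566 * 0.956 = 5321
30–44: 6148 * 0.963 = 5921
45–59: 6307 * 0.931 = 5872
60+: 6590 * 0.953 + 8997 * 0.406 = 6280 + 3653 = 9933
Population now: 0–14=5088, 15–29=5321, 30–44=5921, 45–59=5872, 60+=9933
Total after period 3: 5088 + 5321 + 5921 + 5872 + 9933 = 32135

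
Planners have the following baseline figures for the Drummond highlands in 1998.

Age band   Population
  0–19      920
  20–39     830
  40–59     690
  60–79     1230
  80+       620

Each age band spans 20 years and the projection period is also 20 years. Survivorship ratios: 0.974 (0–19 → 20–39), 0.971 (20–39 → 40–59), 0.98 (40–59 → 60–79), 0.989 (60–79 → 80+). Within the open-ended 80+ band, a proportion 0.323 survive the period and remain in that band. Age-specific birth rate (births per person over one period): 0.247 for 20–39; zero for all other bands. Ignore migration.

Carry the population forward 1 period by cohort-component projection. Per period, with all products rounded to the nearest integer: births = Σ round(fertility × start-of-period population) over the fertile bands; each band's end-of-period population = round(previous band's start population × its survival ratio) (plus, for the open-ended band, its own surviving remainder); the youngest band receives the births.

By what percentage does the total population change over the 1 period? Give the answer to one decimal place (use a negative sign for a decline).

Period 1.
Births: 830 × 0.247 = 205
20–39: 920 × 0.974 = 896
40–59: 830 × 0.971 = 806
60–79: 690 × 0.98 = 676
80+: 1230 × 0.989 + 620 × 0.323 = 1216 + 200 = 1416
Population now: 0–19=205, 20–39=896, 40–59=806, 60–79=676, 80+=1416
Total: 4290 → 3999; change = -291; percentage change = -6.8%

-6.8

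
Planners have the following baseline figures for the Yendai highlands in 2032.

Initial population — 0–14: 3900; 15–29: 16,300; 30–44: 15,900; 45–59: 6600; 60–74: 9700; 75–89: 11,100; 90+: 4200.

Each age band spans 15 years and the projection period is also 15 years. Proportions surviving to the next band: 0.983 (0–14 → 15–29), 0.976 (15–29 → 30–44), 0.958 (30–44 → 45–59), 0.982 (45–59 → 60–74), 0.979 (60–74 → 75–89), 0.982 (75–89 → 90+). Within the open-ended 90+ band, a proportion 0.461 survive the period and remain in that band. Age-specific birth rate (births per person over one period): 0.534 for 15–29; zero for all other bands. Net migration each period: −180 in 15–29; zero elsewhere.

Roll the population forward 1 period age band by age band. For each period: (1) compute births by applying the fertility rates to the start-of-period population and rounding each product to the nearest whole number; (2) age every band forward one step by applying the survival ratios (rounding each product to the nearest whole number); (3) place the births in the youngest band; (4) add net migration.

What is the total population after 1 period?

72312

Call the bands 1 to 7, youngest first.
[period 1]
Births: 16300 × 0.534 = 8704
Band 2: 3900 × 0.983 = 3834
Band 3: 16300 × 0.976 = 15909
Band 4: 15900 × 0.958 = 15232
Band 5: 6600 × 0.982 = 6481
Band 6: 9700 × 0.979 = 9496
Band 7: 11100 × 0.982 + 4200 × 0.461 = 10900 + 1936 = 12836
Net migration: Band 2 − 180 → 3654
End of period: [8704, 3654, 15909, 15232, 6481, 9496, 12836]
Total after period 1: 8704 + 3654 + 15909 + 15232 + 6481 + 9496 + 12836 = 72312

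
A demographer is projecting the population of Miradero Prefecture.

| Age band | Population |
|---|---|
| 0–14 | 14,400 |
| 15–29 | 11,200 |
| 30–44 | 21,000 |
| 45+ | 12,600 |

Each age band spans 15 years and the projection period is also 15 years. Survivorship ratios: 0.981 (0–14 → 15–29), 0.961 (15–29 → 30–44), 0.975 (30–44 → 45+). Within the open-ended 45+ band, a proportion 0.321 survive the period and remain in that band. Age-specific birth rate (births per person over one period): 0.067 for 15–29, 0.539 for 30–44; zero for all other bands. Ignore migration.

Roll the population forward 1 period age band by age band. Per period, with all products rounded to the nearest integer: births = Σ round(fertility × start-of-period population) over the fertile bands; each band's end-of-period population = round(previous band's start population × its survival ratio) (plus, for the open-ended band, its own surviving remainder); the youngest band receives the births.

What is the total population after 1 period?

Period 1:
Births: 11200 × 0.067 = 750, 21000 × 0.539 = 11319 — total 12069
15–29: 14400 × 0.981 = 14126
30–44: 11200 × 0.961 = 10763
45+: 21000 × 0.975 + 12600 × 0.321 = 20475 + 4045 = 24520
Population now: 0–14=12069, 15–29=14126, 30–44=10763, 45+=24520
Total after period 1: 12069 + 14126 + 10763 + 24520 = 61478

61478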